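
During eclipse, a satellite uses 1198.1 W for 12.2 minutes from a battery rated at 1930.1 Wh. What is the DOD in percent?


E_used = P * t / 60 = 1198.1 * 12.2 / 60 = 243.6137 Wh
DOD = E_used / E_total * 100 = 243.6137 / 1930.1 * 100
DOD = 12.6218 %

12.6218 %


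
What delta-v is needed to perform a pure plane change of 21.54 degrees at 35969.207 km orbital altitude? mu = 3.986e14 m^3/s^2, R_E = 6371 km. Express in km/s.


r = 42340.2070 km = 4.2340207e+07 m
V = sqrt(mu/r) = 3068.2600 m/s
di = 21.54 deg = 0.3759439 rad
dV = 2*V*sin(di/2) = 2*3068.2600*sin(0.187972)
dV = 1146.7129 m/s = 1.1467 km/s

1.1467 km/s


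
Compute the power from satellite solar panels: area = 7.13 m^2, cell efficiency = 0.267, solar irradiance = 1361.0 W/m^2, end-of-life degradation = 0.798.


P = area * eta * S * degradation
P = 7.13 * 0.267 * 1361.0 * 0.798
P = 2067.5775 W

2067.5775 W


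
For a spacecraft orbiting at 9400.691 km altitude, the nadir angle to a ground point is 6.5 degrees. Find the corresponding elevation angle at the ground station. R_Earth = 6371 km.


r = R_E + alt = 15771.6910 km
Law of sines in the satellite / Earth-center / ground-point triangle:
  sin(nadir)/R_E = sin(90 + el)/r  =>  cos(el) = (r/R_E)*sin(nadir)
cos(el) = (15771.6910 / 6371.0000) * sin(6.5 deg) = 0.2802395
el = arccos(0.2802395) = 73.7255 deg
(Earth-central angle = 90 - nadir - el = 9.7745 deg)

73.7255 degrees


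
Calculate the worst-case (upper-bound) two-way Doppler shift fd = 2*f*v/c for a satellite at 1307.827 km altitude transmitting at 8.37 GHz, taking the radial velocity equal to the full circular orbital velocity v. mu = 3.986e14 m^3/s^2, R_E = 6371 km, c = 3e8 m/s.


r = 7.678827e+06 m
v = sqrt(mu/r) = 7204.7880 m/s (worst-case radial velocity)
f = 8.37 GHz = 8.37e+09 Hz
fd = 2*f*v/c = 2*8.37e+09*7204.7880/3.0e+08
fd = 402027.1697 Hz

402027.1697 Hz


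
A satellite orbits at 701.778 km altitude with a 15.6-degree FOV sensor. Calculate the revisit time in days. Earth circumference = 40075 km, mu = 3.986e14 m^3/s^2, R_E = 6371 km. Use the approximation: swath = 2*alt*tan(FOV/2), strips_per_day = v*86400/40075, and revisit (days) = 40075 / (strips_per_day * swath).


swath = 2*701.778*tan(0.1361357) = 192.2633 km
v = sqrt(mu/r) = 7507.1248 m/s = 7.5071 km/s
strips/day = v*86400/40075 = 7.5071*86400/40075 = 16.1850
coverage/day = strips * swath = 16.1850 * 192.2633 = 3111.7890 km
revisit = 40075 / 3111.7890 = 12.8784 days

12.8784 days


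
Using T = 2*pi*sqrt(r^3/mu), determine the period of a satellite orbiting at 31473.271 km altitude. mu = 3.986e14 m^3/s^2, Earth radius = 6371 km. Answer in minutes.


r = 37844.2710 km = 3.7844271e+07 m
T = 2*pi*sqrt(r^3/mu) = 2*pi*sqrt(5.4200143e+22 / 3.986e14)
T = 73267.5108 s = 1221.1252 min

1221.1252 minutes


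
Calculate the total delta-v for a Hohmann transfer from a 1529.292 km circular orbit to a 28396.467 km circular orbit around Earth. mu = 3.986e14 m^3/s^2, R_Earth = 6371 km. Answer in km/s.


r1 = 7900.2920 km = 7.900292e+06 m
r2 = 34767.4670 km = 3.4767467e+07 m
dv1 = sqrt(mu/r1)*(sqrt(2*r2/(r1+r2)) - 1) = 1964.6461 m/s
dv2 = sqrt(mu/r2)*(1 - sqrt(2*r1/(r1+r2))) = 1325.4806 m/s
total dv = |dv1| + |dv2| = 1964.6461 + 1325.4806 = 3290.1267 m/s = 3.2901 km/s

3.2901 km/s


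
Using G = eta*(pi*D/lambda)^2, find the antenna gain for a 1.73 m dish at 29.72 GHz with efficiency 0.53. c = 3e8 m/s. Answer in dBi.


lambda = c/f = 3e8 / 2.972e+10 = 0.01009421 m
G = eta*(pi*D/lambda)^2 = 0.53*(pi*1.73/0.01009421)^2
G = 153646.5886 (linear)
G = 10*log10(153646.5886) = 51.8652 dBi

51.8652 dBi


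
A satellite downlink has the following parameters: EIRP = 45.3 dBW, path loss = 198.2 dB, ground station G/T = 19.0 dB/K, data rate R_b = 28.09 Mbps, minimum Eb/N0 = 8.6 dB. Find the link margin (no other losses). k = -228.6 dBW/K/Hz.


C/N0 = EIRP - FSPL + G/T - k = 45.3 - 198.2 + 19.0 - (-228.6)
C/N0 = 94.7000 dB-Hz
R_b = 28.09 Mbps = 2.809e+07 bps -> 10*log10(R_b) = 74.4855 dB-Hz
Eb/N0 = C/N0 - 10*log10(R_b) = 94.7000 - 74.4855 = 20.2145 dB
Margin = Eb/N0 - Eb/N0_req = 20.2145 - 8.6 = 11.6145 dB (link closes)

11.6145 dB


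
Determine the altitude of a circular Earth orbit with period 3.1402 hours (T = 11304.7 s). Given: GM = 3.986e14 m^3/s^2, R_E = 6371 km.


T = 11304.7 s
r = (mu*T^2/(4*pi^2))^(1/3) = (3.986e14 * 11304.7^2 / (4*pi^2))^(1/3)
r = 1.0886757e+07 m = 10886.7574 km
alt = r - R_E = 10886.7574 - 6371 = 4515.7574 km

4515.7574 km


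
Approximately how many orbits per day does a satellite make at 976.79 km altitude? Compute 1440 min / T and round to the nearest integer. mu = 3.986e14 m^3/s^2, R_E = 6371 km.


r = 7.34779e+06 m
T = 2*pi*sqrt(r^3/mu) = 6268.2502 s = 104.4708 min
revs/day = 1440 / 104.4708 = 13.7838
Rounded: 14 revolutions per day

14 revolutions per day


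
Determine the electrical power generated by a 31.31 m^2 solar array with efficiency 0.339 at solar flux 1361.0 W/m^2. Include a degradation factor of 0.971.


P = area * eta * S * degradation
P = 31.31 * 0.339 * 1361.0 * 0.971
P = 14026.8490 W

14026.8490 W


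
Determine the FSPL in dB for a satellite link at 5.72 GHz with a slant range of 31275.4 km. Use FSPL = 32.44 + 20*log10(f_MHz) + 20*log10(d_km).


f = 5.72 GHz = 5720.0000 MHz
d = 31275.4 km
FSPL = 32.44 + 20*log10(5720.0000) + 20*log10(31275.4)
FSPL = 32.44 + 75.1479 + 89.9041
FSPL = 197.4920 dB

197.4920 dB


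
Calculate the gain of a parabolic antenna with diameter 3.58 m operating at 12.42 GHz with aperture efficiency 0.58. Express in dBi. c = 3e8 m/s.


lambda = c/f = 3e8 / 1.242e+10 = 0.02415459 m
G = eta*(pi*D/lambda)^2 = 0.58*(pi*3.58/0.02415459)^2
G = 125746.0856 (linear)
G = 10*log10(125746.0856) = 50.9949 dBi

50.9949 dBi


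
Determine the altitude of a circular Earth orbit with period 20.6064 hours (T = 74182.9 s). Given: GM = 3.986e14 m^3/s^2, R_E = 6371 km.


T = 74182.9 s
r = (mu*T^2/(4*pi^2))^(1/3) = (3.986e14 * 74182.9^2 / (4*pi^2))^(1/3)
r = 3.8158831e+07 m = 38158.8306 km
alt = r - R_E = 38158.8306 - 6371 = 31787.8306 km

31787.8306 km


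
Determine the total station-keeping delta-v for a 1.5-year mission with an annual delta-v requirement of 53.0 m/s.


dV = rate * years = 53.0 * 1.5
dV = 79.5000 m/s

79.5000 m/s


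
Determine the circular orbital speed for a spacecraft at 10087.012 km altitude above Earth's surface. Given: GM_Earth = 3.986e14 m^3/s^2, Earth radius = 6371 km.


r = R_E + alt = 6371.0 + 10087.012 = 16458.0120 km = 1.6458012e+07 m
v = sqrt(mu/r) = sqrt(3.986e14 / 1.6458012e+07) = 4921.3014 m/s = 4.9213 km/s

4.9213 km/s


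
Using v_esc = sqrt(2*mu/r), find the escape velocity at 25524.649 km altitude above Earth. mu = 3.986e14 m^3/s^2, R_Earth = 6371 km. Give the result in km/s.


r = 6371.0 + 25524.649 = 31895.6490 km = 3.1895649e+07 m
v_esc = sqrt(2*mu/r) = sqrt(2*3.986e14 / 3.1895649e+07)
v_esc = 4999.4004 m/s = 4.9994 km/s

4.9994 km/s


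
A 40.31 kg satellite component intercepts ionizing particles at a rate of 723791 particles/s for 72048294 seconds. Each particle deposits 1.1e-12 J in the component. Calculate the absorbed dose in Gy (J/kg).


Total energy deposited = rate * time * E_per
  = 723791 * 72048294 * 1.1e-12 = 57.3627 J
Dose = E_total / mass = 57.3627 / 40.31
Dose = 1.4230 Gy

1.4230 Gy


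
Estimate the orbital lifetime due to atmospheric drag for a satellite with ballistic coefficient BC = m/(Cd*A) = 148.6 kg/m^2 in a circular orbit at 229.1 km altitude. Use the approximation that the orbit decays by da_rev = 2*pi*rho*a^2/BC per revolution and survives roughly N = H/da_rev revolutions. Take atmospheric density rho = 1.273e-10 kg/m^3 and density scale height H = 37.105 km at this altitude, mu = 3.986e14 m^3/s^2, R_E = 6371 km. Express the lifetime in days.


a = R_E + alt = 6600.1000 km = 6.6001e+06 m
da_rev = 2*pi*rho*a^2/BC = 2*pi*1.273e-10*(6.6001e+06)^2/148.6 = 234.471733 m per revolution
N = H/da_rev = 37105.0000 m / 234.471733 m = 158.2494 revolutions
P = 2*pi*sqrt(a^3/mu) = 5336.2602 s
lifetime = N*P = 158.2494 * 5336.2602 = 844459.7156 s = 9.7738 days

9.7738 days


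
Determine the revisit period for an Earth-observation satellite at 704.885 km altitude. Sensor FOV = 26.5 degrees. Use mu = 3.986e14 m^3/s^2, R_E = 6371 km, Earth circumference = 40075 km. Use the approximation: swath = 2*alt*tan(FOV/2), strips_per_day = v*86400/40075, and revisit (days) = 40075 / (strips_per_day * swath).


swath = 2*704.885*tan(0.2312561) = 331.9568 km
v = sqrt(mu/r) = 7505.4764 m/s = 7.5055 km/s
strips/day = v*86400/40075 = 7.5055*86400/40075 = 16.1815
coverage/day = strips * swath = 16.1815 * 331.9568 = 5371.5547 km
revisit = 40075 / 5371.5547 = 7.4606 days

7.4606 days


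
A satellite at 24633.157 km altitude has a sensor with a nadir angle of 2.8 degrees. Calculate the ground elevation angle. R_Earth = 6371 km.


r = R_E + alt = 31004.1570 km
Law of sines in the satellite / Earth-center / ground-point triangle:
  sin(nadir)/R_E = sin(90 + el)/r  =>  cos(el) = (r/R_E)*sin(nadir)
cos(el) = (31004.1570 / 6371.0000) * sin(2.8 deg) = 0.237725
el = arccos(0.237725) = 76.2477 deg
(Earth-central angle = 90 - nadir - el = 10.9523 deg)

76.2477 degrees


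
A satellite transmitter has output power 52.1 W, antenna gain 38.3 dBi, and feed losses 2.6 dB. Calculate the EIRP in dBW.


Pt = 52.1 W = 17.1684 dBW
EIRP = Pt_dBW + Gt - losses = 17.1684 + 38.3 - 2.6 = 52.8684 dBW

52.8684 dBW


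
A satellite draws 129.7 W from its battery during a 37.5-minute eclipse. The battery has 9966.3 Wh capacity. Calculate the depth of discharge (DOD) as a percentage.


E_used = P * t / 60 = 129.7 * 37.5 / 60 = 81.0625 Wh
DOD = E_used / E_total * 100 = 81.0625 / 9966.3 * 100
DOD = 0.813366 %

0.8134 %


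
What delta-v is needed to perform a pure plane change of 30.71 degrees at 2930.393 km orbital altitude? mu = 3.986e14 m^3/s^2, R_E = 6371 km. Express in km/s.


r = 9301.3930 km = 9.301393e+06 m
V = sqrt(mu/r) = 6546.2811 m/s
di = 30.71 deg = 0.5359906 rad
dV = 2*V*sin(di/2) = 2*6546.2811*sin(0.2679953)
dV = 3466.8952 m/s = 3.4669 km/s

3.4669 km/s


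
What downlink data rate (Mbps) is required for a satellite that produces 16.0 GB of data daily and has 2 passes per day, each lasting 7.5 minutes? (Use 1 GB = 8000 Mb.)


total contact time = 2 * 7.5 * 60 = 900.0000 s
data = 16.0 GB = 128000.0000 Mb
rate = 128000.0000 / 900.0000 = 142.2222 Mbps

142.2222 Mbps


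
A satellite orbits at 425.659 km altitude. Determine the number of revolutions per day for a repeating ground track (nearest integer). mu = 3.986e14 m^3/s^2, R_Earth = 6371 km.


r = 6.796659e+06 m
T = 2*pi*sqrt(r^3/mu) = 5576.4067 s = 92.9401 min
revs/day = 1440 / 92.9401 = 15.4938
Rounded: 15 revolutions per day

15 revolutions per day


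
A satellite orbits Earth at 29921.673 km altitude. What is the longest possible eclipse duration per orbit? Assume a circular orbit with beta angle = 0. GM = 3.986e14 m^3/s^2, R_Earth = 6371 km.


r = 36292.6730 km
T = 1146.8019 min
Eclipse fraction = arcsin(R_E/r)/pi = arcsin(6371.0000/36292.6730)/pi
= arcsin(0.1755451)/pi = 0.05616878
Eclipse duration = 0.05616878 * 1146.8019 = 64.4145 min

64.4145 minutes


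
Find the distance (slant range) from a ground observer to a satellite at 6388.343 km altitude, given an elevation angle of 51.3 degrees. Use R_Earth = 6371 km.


h = 6388.343 km, el = 51.3 deg
d = -R_E*sin(el) + sqrt((R_E*sin(el))^2 + 2*R_E*h + h^2)
d = -6371.0000*sin(0.8953539) + sqrt((6371.0000*0.7804304)^2 + 2*6371.0000*6388.343 + 6388.343^2)
d = 7149.4781 km

7149.4781 km


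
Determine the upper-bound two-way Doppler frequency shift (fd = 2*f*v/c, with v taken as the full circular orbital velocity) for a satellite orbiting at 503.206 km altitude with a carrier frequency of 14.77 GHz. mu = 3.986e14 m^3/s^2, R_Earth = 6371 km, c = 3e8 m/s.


r = 6.874206e+06 m
v = sqrt(mu/r) = 7614.7803 m/s (worst-case radial velocity)
f = 14.77 GHz = 1.477e+10 Hz
fd = 2*f*v/c = 2*1.477e+10*7614.7803/3.0e+08
fd = 749802.0305 Hz

749802.0305 Hz


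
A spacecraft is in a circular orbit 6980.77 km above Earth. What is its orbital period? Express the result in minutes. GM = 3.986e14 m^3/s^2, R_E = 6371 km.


r = 13351.7700 km = 1.335177e+07 m
T = 2*pi*sqrt(r^3/mu) = 2*pi*sqrt(2.3802169e+21 / 3.986e14)
T = 15353.9275 s = 255.8988 min

255.8988 minutes


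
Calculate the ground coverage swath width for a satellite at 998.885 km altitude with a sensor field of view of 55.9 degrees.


FOV = 55.9 deg = 0.9756391 rad
swath = 2 * alt * tan(FOV/2) = 2 * 998.885 * tan(0.4878195)
swath = 2 * 998.885 * 0.5305906
swath = 1059.9979 km

1059.9979 km


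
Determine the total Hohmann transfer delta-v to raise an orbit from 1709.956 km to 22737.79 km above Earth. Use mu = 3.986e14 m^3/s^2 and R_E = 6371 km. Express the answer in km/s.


r1 = 8080.9560 km = 8.080956e+06 m
r2 = 29108.7900 km = 2.910879e+07 m
dv1 = sqrt(mu/r1)*(sqrt(2*r2/(r1+r2)) - 1) = 1764.0090 m/s
dv2 = sqrt(mu/r2)*(1 - sqrt(2*r1/(r1+r2))) = 1261.0206 m/s
total dv = |dv1| + |dv2| = 1764.0090 + 1261.0206 = 3025.0296 m/s = 3.0250 km/s

3.0250 km/s


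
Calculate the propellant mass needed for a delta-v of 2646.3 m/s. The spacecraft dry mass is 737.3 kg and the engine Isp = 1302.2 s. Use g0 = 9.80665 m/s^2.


ve = Isp * g0 = 1302.2 * 9.80665 = 12770.219630 m/s
mass ratio = exp(dv/ve) = exp(2646.3/12770.219630) = 1.23025850
m_prop = m_dry * (mr - 1) = 737.3 * (1.23025850 - 1)
m_prop = 169.7696 kg

169.7696 kg


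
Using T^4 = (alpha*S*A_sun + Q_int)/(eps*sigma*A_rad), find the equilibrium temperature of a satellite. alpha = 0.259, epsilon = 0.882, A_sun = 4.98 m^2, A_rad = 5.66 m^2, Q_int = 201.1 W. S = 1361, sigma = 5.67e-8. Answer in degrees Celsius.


Numerator = alpha*S*A_sun + Q_int = 0.259*1361*4.98 + 201.1 = 1956.5450 W
Denominator = eps*sigma*A_rad = 0.882*5.67e-8*5.66 = 2.830532e-07 W/K^4
T^4 = 6.9122871e+09 K^4
T = 288.3404 K = 15.1904 C

15.1904 degrees Celsius


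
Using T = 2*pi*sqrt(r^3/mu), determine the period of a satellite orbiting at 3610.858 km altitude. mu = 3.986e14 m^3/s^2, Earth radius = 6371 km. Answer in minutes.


r = 9981.8580 km = 9.981858e+06 m
T = 2*pi*sqrt(r^3/mu) = 2*pi*sqrt(9.9456727e+20 / 3.986e14)
T = 9924.9494 s = 165.4158 min

165.4158 minutes


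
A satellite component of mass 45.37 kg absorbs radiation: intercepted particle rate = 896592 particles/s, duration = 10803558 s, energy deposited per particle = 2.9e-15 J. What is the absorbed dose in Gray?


Total energy deposited = rate * time * E_per
  = 896592 * 10803558 * 2.9e-15 = 0.02809051 J
Dose = E_total / mass = 0.02809051 / 45.37
Dose = 6.1914288e-04 Gy

6.1914e-04 Gy


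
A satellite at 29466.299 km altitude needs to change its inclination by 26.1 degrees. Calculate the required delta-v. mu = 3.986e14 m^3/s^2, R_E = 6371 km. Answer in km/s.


r = 35837.2990 km = 3.5837299e+07 m
V = sqrt(mu/r) = 3335.0397 m/s
di = 26.1 deg = 0.4555309 rad
dV = 2*V*sin(di/2) = 2*3335.0397*sin(0.2277655)
dV = 1506.1124 m/s = 1.5061 km/s

1.5061 km/s


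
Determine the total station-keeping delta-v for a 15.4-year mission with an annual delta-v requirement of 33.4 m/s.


dV = rate * years = 33.4 * 15.4
dV = 514.3600 m/s

514.3600 m/s


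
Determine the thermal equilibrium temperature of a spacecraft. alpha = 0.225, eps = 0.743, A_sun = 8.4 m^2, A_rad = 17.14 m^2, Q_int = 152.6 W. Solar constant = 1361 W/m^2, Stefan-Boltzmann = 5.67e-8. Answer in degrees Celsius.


Numerator = alpha*S*A_sun + Q_int = 0.225*1361*8.4 + 152.6 = 2724.8900 W
Denominator = eps*sigma*A_rad = 0.743*5.67e-8*17.14 = 7.2207563e-07 W/K^4
T^4 = 3.7736906e+09 K^4
T = 247.8515 K = -25.2985 C

-25.2985 degrees Celsius


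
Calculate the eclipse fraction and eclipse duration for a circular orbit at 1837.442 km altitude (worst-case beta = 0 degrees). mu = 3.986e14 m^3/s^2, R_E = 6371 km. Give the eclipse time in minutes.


r = 8208.4420 km
T = 123.3534 min
Eclipse fraction = arcsin(R_E/r)/pi = arcsin(6371.0000/8208.4420)/pi
= arcsin(0.7761522)/pi = 0.2828312
Eclipse duration = 0.2828312 * 123.3534 = 34.8882 min

34.8882 minutes


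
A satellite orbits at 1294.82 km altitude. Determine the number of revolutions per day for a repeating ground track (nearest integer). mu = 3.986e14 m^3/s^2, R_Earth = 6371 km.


r = 7.66582e+06 m
T = 2*pi*sqrt(r^3/mu) = 6679.5799 s = 111.3263 min
revs/day = 1440 / 111.3263 = 12.9349
Rounded: 13 revolutions per day

13 revolutions per day


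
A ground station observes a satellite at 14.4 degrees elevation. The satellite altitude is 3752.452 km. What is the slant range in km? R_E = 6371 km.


h = 3752.452 km, el = 14.4 deg
d = -R_E*sin(el) + sqrt((R_E*sin(el))^2 + 2*R_E*h + h^2)
d = -6371.0000*sin(0.2513274) + sqrt((6371.0000*0.2486899)^2 + 2*6371.0000*3752.452 + 3752.452^2)
d = 6440.8676 km

6440.8676 km


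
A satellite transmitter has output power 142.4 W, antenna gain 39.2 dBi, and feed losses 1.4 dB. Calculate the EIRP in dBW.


Pt = 142.4 W = 21.5351 dBW
EIRP = Pt_dBW + Gt - losses = 21.5351 + 39.2 - 1.4 = 59.3351 dBW

59.3351 dBW


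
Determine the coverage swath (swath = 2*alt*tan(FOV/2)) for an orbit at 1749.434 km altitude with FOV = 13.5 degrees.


FOV = 13.5 deg = 0.2356194 rad
swath = 2 * alt * tan(FOV/2) = 2 * 1749.434 * tan(0.1178097)
swath = 2 * 1749.434 * 0.1183578
swath = 414.1183 km

414.1183 km


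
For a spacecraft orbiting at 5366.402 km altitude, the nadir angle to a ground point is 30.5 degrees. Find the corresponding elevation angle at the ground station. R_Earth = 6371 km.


r = R_E + alt = 11737.4020 km
Law of sines in the satellite / Earth-center / ground-point triangle:
  sin(nadir)/R_E = sin(90 + el)/r  =>  cos(el) = (r/R_E)*sin(nadir)
cos(el) = (11737.4020 / 6371.0000) * sin(30.5 deg) = 0.9350466
el = arccos(0.9350466) = 20.7643 deg
(Earth-central angle = 90 - nadir - el = 38.7357 deg)

20.7643 degrees


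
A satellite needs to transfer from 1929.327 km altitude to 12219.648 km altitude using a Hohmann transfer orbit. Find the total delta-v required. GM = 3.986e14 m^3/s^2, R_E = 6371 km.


r1 = 8300.3270 km = 8.300327e+06 m
r2 = 18590.6480 km = 1.8590648e+07 m
dv1 = sqrt(mu/r1)*(sqrt(2*r2/(r1+r2)) - 1) = 1218.7388 m/s
dv2 = sqrt(mu/r2)*(1 - sqrt(2*r1/(r1+r2))) = 992.2797 m/s
total dv = |dv1| + |dv2| = 1218.7388 + 992.2797 = 2211.0186 m/s = 2.2110 km/s

2.2110 km/s


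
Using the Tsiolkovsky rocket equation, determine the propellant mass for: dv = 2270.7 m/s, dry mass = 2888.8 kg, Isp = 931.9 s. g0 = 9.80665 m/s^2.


ve = Isp * g0 = 931.9 * 9.80665 = 9138.817135 m/s
mass ratio = exp(dv/ve) = exp(2270.7/9138.817135) = 1.28205929
m_prop = m_dry * (mr - 1) = 2888.8 * (1.28205929 - 1)
m_prop = 814.8129 kg

814.8129 kg


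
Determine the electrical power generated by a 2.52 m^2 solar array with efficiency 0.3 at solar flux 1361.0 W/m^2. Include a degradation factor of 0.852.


P = area * eta * S * degradation
P = 2.52 * 0.3 * 1361.0 * 0.852
P = 876.6364 W

876.6364 W


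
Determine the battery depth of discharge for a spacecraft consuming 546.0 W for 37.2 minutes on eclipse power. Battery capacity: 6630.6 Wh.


E_used = P * t / 60 = 546.0 * 37.2 / 60 = 338.5200 Wh
DOD = E_used / E_total * 100 = 338.5200 / 6630.6 * 100
DOD = 5.1054 %

5.1054 %


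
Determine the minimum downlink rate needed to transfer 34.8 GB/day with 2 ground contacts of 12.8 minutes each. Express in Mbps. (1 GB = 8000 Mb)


total contact time = 2 * 12.8 * 60 = 1536.0000 s
data = 34.8 GB = 278400.0000 Mb
rate = 278400.0000 / 1536.0000 = 181.2500 Mbps

181.2500 Mbps


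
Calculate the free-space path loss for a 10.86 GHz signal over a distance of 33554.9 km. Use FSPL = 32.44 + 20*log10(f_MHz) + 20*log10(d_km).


f = 10.86 GHz = 10860.0000 MHz
d = 33554.9 km
FSPL = 32.44 + 20*log10(10860.0000) + 20*log10(33554.9)
FSPL = 32.44 + 80.7166 + 90.5151
FSPL = 203.6717 dB

203.6717 dB


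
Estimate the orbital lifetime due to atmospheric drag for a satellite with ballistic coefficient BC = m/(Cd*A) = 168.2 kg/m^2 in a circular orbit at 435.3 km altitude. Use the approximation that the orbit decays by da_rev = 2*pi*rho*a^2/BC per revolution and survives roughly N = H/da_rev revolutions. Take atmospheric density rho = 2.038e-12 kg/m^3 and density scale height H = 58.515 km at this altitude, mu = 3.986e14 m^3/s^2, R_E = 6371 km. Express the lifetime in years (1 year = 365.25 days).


a = R_E + alt = 6806.3000 km = 6.8063e+06 m
da_rev = 2*pi*rho*a^2/BC = 2*pi*2.038e-12*(6.8063e+06)^2/168.2 = 3.526795 m per revolution
N = H/da_rev = 58515.0000 m / 3.526795 m = 16591.5507 revolutions
P = 2*pi*sqrt(a^3/mu) = 5588.2761 s
lifetime = N*P = 16591.5507 * 5588.2761 = 9.2718166e+07 s = 1073.1269 days
years = 1073.1269 / 365.25 = 2.9381 years

2.9381 years


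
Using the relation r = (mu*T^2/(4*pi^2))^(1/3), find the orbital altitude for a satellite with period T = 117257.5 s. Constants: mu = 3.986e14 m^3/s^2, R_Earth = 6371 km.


T = 117257.5 s
r = (mu*T^2/(4*pi^2))^(1/3) = (3.986e14 * 117257.5^2 / (4*pi^2))^(1/3)
r = 5.1778914e+07 m = 51778.9143 km
alt = r - R_E = 51778.9143 - 6371 = 45407.9143 km

45407.9143 km


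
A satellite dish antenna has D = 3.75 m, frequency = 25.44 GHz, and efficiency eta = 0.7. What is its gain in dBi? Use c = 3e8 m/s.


lambda = c/f = 3e8 / 2.544e+10 = 0.01179245 m
G = eta*(pi*D/lambda)^2 = 0.7*(pi*3.75/0.01179245)^2
G = 698637.7128 (linear)
G = 10*log10(698637.7128) = 58.4425 dBi

58.4425 dBi


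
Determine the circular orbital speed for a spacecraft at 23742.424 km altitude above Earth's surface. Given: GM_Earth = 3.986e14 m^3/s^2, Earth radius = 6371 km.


r = R_E + alt = 6371.0 + 23742.424 = 30113.4240 km = 3.0113424e+07 m
v = sqrt(mu/r) = sqrt(3.986e14 / 3.0113424e+07) = 3638.2168 m/s = 3.6382 km/s

3.6382 km/s


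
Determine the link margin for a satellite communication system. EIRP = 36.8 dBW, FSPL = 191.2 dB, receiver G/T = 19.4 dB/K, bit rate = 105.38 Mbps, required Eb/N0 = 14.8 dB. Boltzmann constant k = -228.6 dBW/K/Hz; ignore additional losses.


C/N0 = EIRP - FSPL + G/T - k = 36.8 - 191.2 + 19.4 - (-228.6)
C/N0 = 93.6000 dB-Hz
R_b = 105.38 Mbps = 1.0538e+08 bps -> 10*log10(R_b) = 80.2276 dB-Hz
Eb/N0 = C/N0 - 10*log10(R_b) = 93.6000 - 80.2276 = 13.3724 dB
Margin = Eb/N0 - Eb/N0_req = 13.3724 - 14.8 = -1.4276 dB (negative margin: link does not close)

-1.4276 dB


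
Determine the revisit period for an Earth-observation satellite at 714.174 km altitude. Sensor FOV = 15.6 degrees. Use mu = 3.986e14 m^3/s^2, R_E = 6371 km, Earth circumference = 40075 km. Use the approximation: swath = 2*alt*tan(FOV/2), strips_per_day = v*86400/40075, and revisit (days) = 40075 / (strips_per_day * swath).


swath = 2*714.174*tan(0.1361357) = 195.6593 km
v = sqrt(mu/r) = 7500.5548 m/s = 7.5006 km/s
strips/day = v*86400/40075 = 7.5006*86400/40075 = 16.1709
coverage/day = strips * swath = 16.1709 * 195.6593 = 3163.9833 km
revisit = 40075 / 3163.9833 = 12.6660 days

12.6660 days


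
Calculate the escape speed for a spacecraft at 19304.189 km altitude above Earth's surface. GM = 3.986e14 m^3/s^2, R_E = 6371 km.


r = 6371.0 + 19304.189 = 25675.1890 km = 2.5675189e+07 m
v_esc = sqrt(2*mu/r) = sqrt(2*3.986e14 / 2.5675189e+07)
v_esc = 5572.2016 m/s = 5.5722 km/s

5.5722 km/s


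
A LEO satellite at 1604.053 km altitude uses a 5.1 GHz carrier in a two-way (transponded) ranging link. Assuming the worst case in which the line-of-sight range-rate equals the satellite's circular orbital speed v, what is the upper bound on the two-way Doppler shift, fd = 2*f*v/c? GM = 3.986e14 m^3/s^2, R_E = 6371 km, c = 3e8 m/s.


r = 7.975053e+06 m
v = sqrt(mu/r) = 7069.7142 m/s (worst-case radial velocity)
f = 5.1 GHz = 5.1e+09 Hz
fd = 2*f*v/c = 2*5.1e+09*7069.7142/3.0e+08
fd = 240370.2833 Hz

240370.2833 Hz


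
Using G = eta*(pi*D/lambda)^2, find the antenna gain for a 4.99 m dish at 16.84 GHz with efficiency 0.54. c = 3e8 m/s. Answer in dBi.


lambda = c/f = 3e8 / 1.684e+10 = 0.01781473 m
G = eta*(pi*D/lambda)^2 = 0.54*(pi*4.99/0.01781473)^2
G = 418154.0056 (linear)
G = 10*log10(418154.0056) = 56.2134 dBi

56.2134 dBi


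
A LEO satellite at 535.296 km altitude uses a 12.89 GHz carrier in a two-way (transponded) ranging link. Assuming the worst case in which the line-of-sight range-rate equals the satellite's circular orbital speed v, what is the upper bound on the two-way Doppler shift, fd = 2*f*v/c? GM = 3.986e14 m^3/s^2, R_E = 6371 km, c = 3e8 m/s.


r = 6.906296e+06 m
v = sqrt(mu/r) = 7597.0687 m/s (worst-case radial velocity)
f = 12.89 GHz = 1.289e+10 Hz
fd = 2*f*v/c = 2*1.289e+10*7597.0687/3.0e+08
fd = 652841.4361 Hz

652841.4361 Hz


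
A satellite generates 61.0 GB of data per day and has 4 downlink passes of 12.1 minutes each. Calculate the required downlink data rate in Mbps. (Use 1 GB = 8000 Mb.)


total contact time = 4 * 12.1 * 60 = 2904.0000 s
data = 61.0 GB = 488000.0000 Mb
rate = 488000.0000 / 2904.0000 = 168.0441 Mbps

168.0441 Mbps


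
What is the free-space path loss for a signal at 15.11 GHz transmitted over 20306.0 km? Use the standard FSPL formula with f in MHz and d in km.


f = 15.11 GHz = 15110.0000 MHz
d = 20306.0 km
FSPL = 32.44 + 20*log10(15110.0000) + 20*log10(20306.0)
FSPL = 32.44 + 83.5853 + 86.1525
FSPL = 202.1778 dB

202.1778 dB


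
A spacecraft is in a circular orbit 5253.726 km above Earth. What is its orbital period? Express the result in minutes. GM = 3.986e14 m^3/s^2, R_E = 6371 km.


r = 11624.7260 km = 1.1624726e+07 m
T = 2*pi*sqrt(r^3/mu) = 2*pi*sqrt(1.5708987e+21 / 3.986e14)
T = 12473.4132 s = 207.8902 min

207.8902 minutes


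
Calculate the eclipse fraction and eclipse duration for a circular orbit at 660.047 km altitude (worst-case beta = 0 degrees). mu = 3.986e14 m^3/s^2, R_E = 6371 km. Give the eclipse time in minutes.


r = 7031.0470 km
T = 97.7890 min
Eclipse fraction = arcsin(R_E/r)/pi = arcsin(6371.0000/7031.0470)/pi
= arcsin(0.9061239)/pi = 0.3609727
Eclipse duration = 0.3609727 * 97.7890 = 35.2992 min

35.2992 minutes


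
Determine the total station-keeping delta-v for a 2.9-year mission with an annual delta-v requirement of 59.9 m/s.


dV = rate * years = 59.9 * 2.9
dV = 173.7100 m/s

173.7100 m/s


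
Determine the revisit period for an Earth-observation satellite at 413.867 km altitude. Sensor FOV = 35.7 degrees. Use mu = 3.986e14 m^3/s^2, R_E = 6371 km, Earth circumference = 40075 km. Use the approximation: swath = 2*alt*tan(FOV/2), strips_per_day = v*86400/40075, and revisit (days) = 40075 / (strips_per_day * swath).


swath = 2*413.867*tan(0.3115413) = 266.5533 km
v = sqrt(mu/r) = 7664.7497 m/s = 7.6647 km/s
strips/day = v*86400/40075 = 7.6647*86400/40075 = 16.5249
coverage/day = strips * swath = 16.5249 * 266.5533 = 4404.7605 km
revisit = 40075 / 4404.7605 = 9.0981 days

9.0981 days


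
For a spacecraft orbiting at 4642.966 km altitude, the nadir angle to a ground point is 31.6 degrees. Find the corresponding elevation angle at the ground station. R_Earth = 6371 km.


r = R_E + alt = 11013.9660 km
Law of sines in the satellite / Earth-center / ground-point triangle:
  sin(nadir)/R_E = sin(90 + el)/r  =>  cos(el) = (r/R_E)*sin(nadir)
cos(el) = (11013.9660 / 6371.0000) * sin(31.6 deg) = 0.9058488
el = arccos(0.9058488) = 25.0621 deg
(Earth-central angle = 90 - nadir - el = 33.3379 deg)

25.0621 degrees


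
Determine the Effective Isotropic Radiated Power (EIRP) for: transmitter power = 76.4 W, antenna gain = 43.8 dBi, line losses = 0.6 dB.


Pt = 76.4 W = 18.8309 dBW
EIRP = Pt_dBW + Gt - losses = 18.8309 + 43.8 - 0.6 = 62.0309 dBW

62.0309 dBW


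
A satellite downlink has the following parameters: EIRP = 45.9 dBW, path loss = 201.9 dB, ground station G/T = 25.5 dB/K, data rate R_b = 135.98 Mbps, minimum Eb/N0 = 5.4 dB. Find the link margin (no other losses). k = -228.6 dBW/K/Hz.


C/N0 = EIRP - FSPL + G/T - k = 45.9 - 201.9 + 25.5 - (-228.6)
C/N0 = 98.1000 dB-Hz
R_b = 135.98 Mbps = 1.3598e+08 bps -> 10*log10(R_b) = 81.3348 dB-Hz
Eb/N0 = C/N0 - 10*log10(R_b) = 98.1000 - 81.3348 = 16.7652 dB
Margin = Eb/N0 - Eb/N0_req = 16.7652 - 5.4 = 11.3652 dB (link closes)

11.3652 dB


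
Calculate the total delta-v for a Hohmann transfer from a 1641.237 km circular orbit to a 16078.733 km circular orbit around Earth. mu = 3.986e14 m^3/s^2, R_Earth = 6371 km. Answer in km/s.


r1 = 8012.2370 km = 8.012237e+06 m
r2 = 22449.7330 km = 2.2449733e+07 m
dv1 = sqrt(mu/r1)*(sqrt(2*r2/(r1+r2)) - 1) = 1509.8558 m/s
dv2 = sqrt(mu/r2)*(1 - sqrt(2*r1/(r1+r2))) = 1157.5355 m/s
total dv = |dv1| + |dv2| = 1509.8558 + 1157.5355 = 2667.3913 m/s = 2.6674 km/s

2.6674 km/s


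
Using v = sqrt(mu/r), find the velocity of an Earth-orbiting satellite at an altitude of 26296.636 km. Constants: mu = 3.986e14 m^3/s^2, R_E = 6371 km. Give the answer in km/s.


r = R_E + alt = 6371.0 + 26296.636 = 32667.6360 km = 3.2667636e+07 m
v = sqrt(mu/r) = sqrt(3.986e14 / 3.2667636e+07) = 3493.0901 m/s = 3.4931 km/s

3.4931 km/s


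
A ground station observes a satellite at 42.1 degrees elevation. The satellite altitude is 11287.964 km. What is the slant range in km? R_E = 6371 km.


h = 11287.964 km, el = 42.1 deg
d = -R_E*sin(el) + sqrt((R_E*sin(el))^2 + 2*R_E*h + h^2)
d = -6371.0000*sin(0.7347836) + sqrt((6371.0000*0.6704266)^2 + 2*6371.0000*11287.964 + 11287.964^2)
d = 12743.2138 km

12743.2138 km


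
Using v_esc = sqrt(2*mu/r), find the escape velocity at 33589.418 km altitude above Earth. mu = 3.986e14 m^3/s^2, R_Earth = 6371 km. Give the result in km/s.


r = 6371.0 + 33589.418 = 39960.4180 km = 3.9960418e+07 m
v_esc = sqrt(2*mu/r) = sqrt(2*3.986e14 / 3.9960418e+07)
v_esc = 4466.5133 m/s = 4.4665 km/s

4.4665 km/s


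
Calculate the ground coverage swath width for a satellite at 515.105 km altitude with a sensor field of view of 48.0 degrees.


FOV = 48.0 deg = 0.837758 rad
swath = 2 * alt * tan(FOV/2) = 2 * 515.105 * tan(0.418879)
swath = 2 * 515.105 * 0.4452287
swath = 458.6790 km

458.6790 km


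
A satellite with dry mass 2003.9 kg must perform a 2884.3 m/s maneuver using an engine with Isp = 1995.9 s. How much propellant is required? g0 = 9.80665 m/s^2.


ve = Isp * g0 = 1995.9 * 9.80665 = 19573.092735 m/s
mass ratio = exp(dv/ve) = exp(2884.3/19573.092735) = 1.15877158
m_prop = m_dry * (mr - 1) = 2003.9 * (1.15877158 - 1)
m_prop = 318.1624 kg

318.1624 kg


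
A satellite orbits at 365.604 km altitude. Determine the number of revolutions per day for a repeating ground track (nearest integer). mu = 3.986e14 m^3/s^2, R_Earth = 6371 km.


r = 6.736604e+06 m
T = 2*pi*sqrt(r^3/mu) = 5502.6609 s = 91.7110 min
revs/day = 1440 / 91.7110 = 15.7015
Rounded: 16 revolutions per day

16 revolutions per day


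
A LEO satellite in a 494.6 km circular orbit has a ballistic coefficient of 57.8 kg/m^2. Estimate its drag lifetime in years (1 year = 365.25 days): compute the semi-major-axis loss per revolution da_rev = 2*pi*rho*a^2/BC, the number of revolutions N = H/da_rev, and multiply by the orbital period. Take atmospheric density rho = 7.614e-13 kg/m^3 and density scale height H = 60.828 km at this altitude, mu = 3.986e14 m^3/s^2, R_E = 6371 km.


a = R_E + alt = 6865.6000 km = 6.8656e+06 m
da_rev = 2*pi*rho*a^2/BC = 2*pi*7.614e-13*(6.8656e+06)^2/57.8 = 3.901413 m per revolution
N = H/da_rev = 60828.0000 m / 3.901413 m = 15591.2753 revolutions
P = 2*pi*sqrt(a^3/mu) = 5661.4668 s
lifetime = N*P = 15591.2753 * 5661.4668 = 8.8269488e+07 s = 1021.6376 days
years = 1021.6376 / 365.25 = 2.7971 years

2.7971 years


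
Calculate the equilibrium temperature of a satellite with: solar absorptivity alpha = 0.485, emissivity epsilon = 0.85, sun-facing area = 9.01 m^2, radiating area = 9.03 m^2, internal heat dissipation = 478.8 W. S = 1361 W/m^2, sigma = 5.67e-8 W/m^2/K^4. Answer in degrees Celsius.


Numerator = alpha*S*A_sun + Q_int = 0.485*1361*9.01 + 478.8 = 6426.1659 W
Denominator = eps*sigma*A_rad = 0.85*5.67e-8*9.03 = 4.3520085e-07 W/K^4
T^4 = 1.4765977e+10 K^4
T = 348.5905 K = 75.4405 C

75.4405 degrees Celsius


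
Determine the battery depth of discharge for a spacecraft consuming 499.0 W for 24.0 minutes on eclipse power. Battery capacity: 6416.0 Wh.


E_used = P * t / 60 = 499.0 * 24.0 / 60 = 199.6000 Wh
DOD = E_used / E_total * 100 = 199.6000 / 6416.0 * 100
DOD = 3.1110 %

3.1110 %


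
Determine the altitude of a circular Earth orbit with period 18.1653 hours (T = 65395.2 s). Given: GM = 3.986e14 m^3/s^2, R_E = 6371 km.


T = 65395.2 s
r = (mu*T^2/(4*pi^2))^(1/3) = (3.986e14 * 65395.2^2 / (4*pi^2))^(1/3)
r = 3.5082438e+07 m = 35082.4381 km
alt = r - R_E = 35082.4381 - 6371 = 28711.4381 km

28711.4381 km


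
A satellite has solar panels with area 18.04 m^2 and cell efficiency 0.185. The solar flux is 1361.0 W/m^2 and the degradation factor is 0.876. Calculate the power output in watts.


P = area * eta * S * degradation
P = 18.04 * 0.185 * 1361.0 * 0.876
P = 3978.9684 W

3978.9684 W


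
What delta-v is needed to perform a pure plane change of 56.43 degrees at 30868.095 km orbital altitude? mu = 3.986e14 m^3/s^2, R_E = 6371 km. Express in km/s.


r = 37239.0950 km = 3.7239095e+07 m
V = sqrt(mu/r) = 3271.6670 m/s
di = 56.43 deg = 0.9848893 rad
dV = 2*V*sin(di/2) = 2*3271.6670*sin(0.4924446)
dV = 3093.5671 m/s = 3.0936 km/s

3.0936 km/s


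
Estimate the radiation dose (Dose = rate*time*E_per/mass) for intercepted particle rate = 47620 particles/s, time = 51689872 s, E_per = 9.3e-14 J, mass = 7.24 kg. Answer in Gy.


Total energy deposited = rate * time * E_per
  = 47620 * 51689872 * 9.3e-14 = 0.2289169 J
Dose = E_total / mass = 0.2289169 / 7.24
Dose = 0.03161835 Gy

0.0316 Gy


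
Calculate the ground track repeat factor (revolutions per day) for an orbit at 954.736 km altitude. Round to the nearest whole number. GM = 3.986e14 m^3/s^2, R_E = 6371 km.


r = 7.325736e+06 m
T = 2*pi*sqrt(r^3/mu) = 6240.0507 s = 104.0008 min
revs/day = 1440 / 104.0008 = 13.8460
Rounded: 14 revolutions per day

14 revolutions per day


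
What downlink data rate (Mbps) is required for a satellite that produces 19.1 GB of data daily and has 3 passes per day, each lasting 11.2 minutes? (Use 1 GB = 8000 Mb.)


total contact time = 3 * 11.2 * 60 = 2016.0000 s
data = 19.1 GB = 152800.0000 Mb
rate = 152800.0000 / 2016.0000 = 75.7937 Mbps

75.7937 Mbps


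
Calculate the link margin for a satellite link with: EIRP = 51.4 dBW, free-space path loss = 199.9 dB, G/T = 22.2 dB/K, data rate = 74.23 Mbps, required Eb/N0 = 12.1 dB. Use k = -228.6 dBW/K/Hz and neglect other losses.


C/N0 = EIRP - FSPL + G/T - k = 51.4 - 199.9 + 22.2 - (-228.6)
C/N0 = 102.3000 dB-Hz
R_b = 74.23 Mbps = 7.423e+07 bps -> 10*log10(R_b) = 78.7058 dB-Hz
Eb/N0 = C/N0 - 10*log10(R_b) = 102.3000 - 78.7058 = 23.5942 dB
Margin = Eb/N0 - Eb/N0_req = 23.5942 - 12.1 = 11.4942 dB (link closes)

11.4942 dB


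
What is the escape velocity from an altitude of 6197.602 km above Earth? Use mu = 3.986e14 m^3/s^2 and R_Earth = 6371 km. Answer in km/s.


r = 6371.0 + 6197.602 = 12568.6020 km = 1.2568602e+07 m
v_esc = sqrt(2*mu/r) = sqrt(2*3.986e14 / 1.2568602e+07)
v_esc = 7964.1633 m/s = 7.9642 km/s

7.9642 km/s


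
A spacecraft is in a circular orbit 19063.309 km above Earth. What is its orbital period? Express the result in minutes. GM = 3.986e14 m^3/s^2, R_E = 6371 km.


r = 25434.3090 km = 2.5434309e+07 m
T = 2*pi*sqrt(r^3/mu) = 2*pi*sqrt(1.6453558e+22 / 3.986e14)
T = 40368.3628 s = 672.8060 min

672.8060 minutes


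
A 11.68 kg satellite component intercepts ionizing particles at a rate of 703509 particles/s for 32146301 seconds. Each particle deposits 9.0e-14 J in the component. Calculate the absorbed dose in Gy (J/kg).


Total energy deposited = rate * time * E_per
  = 703509 * 32146301 * 9.0e-14 = 2.0354 J
Dose = E_total / mass = 2.0354 / 11.68
Dose = 0.1742611 Gy

0.1743 Gy


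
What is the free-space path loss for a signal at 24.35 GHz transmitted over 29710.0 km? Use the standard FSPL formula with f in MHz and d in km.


f = 24.35 GHz = 24350.0000 MHz
d = 29710.0 km
FSPL = 32.44 + 20*log10(24350.0000) + 20*log10(29710.0)
FSPL = 32.44 + 87.7300 + 89.4581
FSPL = 209.6280 dB

209.6280 dB


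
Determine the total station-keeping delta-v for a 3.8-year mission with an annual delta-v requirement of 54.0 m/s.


dV = rate * years = 54.0 * 3.8
dV = 205.2000 m/s

205.2000 m/s


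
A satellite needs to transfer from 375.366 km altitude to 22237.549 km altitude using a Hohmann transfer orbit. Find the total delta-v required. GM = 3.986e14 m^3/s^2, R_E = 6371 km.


r1 = 6746.3660 km = 6.746366e+06 m
r2 = 28608.5490 km = 2.8608549e+07 m
dv1 = sqrt(mu/r1)*(sqrt(2*r2/(r1+r2)) - 1) = 2091.8985 m/s
dv2 = sqrt(mu/r2)*(1 - sqrt(2*r1/(r1+r2))) = 1426.7516 m/s
total dv = |dv1| + |dv2| = 2091.8985 + 1426.7516 = 3518.6500 m/s = 3.5187 km/s

3.5187 km/s


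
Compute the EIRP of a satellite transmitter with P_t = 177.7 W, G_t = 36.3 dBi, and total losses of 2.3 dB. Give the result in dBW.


Pt = 177.7 W = 22.4969 dBW
EIRP = Pt_dBW + Gt - losses = 22.4969 + 36.3 - 2.3 = 56.4969 dBW

56.4969 dBW


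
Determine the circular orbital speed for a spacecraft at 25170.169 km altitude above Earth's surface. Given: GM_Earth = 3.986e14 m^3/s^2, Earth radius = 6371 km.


r = R_E + alt = 6371.0 + 25170.169 = 31541.1690 km = 3.1541169e+07 m
v = sqrt(mu/r) = sqrt(3.986e14 / 3.1541169e+07) = 3554.9194 m/s = 3.5549 km/s

3.5549 km/s


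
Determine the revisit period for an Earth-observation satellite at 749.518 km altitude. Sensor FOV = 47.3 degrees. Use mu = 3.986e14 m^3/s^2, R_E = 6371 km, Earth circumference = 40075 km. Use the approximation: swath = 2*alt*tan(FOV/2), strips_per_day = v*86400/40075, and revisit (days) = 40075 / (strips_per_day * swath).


swath = 2*749.518*tan(0.4127704) = 656.4712 km
v = sqrt(mu/r) = 7481.9164 m/s = 7.4819 km/s
strips/day = v*86400/40075 = 7.4819*86400/40075 = 16.1307
coverage/day = strips * swath = 16.1307 * 656.4712 = 10589.3358 km
revisit = 40075 / 10589.3358 = 3.7845 days

3.7845 days


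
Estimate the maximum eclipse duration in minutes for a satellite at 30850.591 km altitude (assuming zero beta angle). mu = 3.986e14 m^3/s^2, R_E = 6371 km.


r = 37221.5910 km
T = 1191.1114 min
Eclipse fraction = arcsin(R_E/r)/pi = arcsin(6371.0000/37221.5910)/pi
= arcsin(0.1711641)/pi = 0.05475283
Eclipse duration = 0.05475283 * 1191.1114 = 65.2167 min

65.2167 minutes


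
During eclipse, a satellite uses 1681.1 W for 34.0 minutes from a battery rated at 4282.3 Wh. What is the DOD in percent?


E_used = P * t / 60 = 1681.1 * 34.0 / 60 = 952.6233 Wh
DOD = E_used / E_total * 100 = 952.6233 / 4282.3 * 100
DOD = 22.2456 %

22.2456 %


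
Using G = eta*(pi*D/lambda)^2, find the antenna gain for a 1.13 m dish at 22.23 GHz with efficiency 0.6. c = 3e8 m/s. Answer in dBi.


lambda = c/f = 3e8 / 2.223e+10 = 0.01349528 m
G = eta*(pi*D/lambda)^2 = 0.6*(pi*1.13/0.01349528)^2
G = 41518.7528 (linear)
G = 10*log10(41518.7528) = 46.1824 dBi

46.1824 dBi


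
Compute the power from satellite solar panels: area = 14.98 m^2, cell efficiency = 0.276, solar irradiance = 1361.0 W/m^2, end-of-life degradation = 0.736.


P = area * eta * S * degradation
P = 14.98 * 0.276 * 1361.0 * 0.736
P = 4141.4921 W

4141.4921 W


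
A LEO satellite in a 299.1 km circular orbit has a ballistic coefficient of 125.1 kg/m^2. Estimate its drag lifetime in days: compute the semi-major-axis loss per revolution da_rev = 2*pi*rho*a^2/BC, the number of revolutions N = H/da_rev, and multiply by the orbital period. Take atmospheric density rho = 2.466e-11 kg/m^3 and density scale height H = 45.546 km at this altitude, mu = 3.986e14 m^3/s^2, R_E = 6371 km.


a = R_E + alt = 6670.1000 km = 6.6701e+06 m
da_rev = 2*pi*rho*a^2/BC = 2*pi*2.466e-11*(6.6701e+06)^2/125.1 = 55.103644 m per revolution
N = H/da_rev = 45546.0000 m / 55.103644 m = 826.5515 revolutions
P = 2*pi*sqrt(a^3/mu) = 5421.3786 s
lifetime = N*P = 826.5515 * 5421.3786 = 4.4810487e+06 s = 51.8640 days

51.8640 days
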